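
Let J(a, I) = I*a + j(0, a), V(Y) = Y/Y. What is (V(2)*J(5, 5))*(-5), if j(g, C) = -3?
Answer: -110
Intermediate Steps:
V(Y) = 1
J(a, I) = -3 + I*a (J(a, I) = I*a - 3 = -3 + I*a)
(V(2)*J(5, 5))*(-5) = (1*(-3 + 5*5))*(-5) = (1*(-3 + 25))*(-5) = (1*22)*(-5) = 22*(-5) = -110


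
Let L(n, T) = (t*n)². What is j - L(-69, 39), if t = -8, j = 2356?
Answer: -302348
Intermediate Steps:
L(n, T) = 64*n² (L(n, T) = (-8*n)² = 64*n²)
j - L(-69, 39) = 2356 - 64*(-69)² = 2356 - 64*4761 = 2356 - 1*304704 = 2356 - 304704 = -302348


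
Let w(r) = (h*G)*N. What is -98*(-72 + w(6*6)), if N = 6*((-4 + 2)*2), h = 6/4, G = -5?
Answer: -10584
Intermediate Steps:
h = 3/2 (h = 6*(¼) = 3/2 ≈ 1.5000)
N = -24 (N = 6*(-2*2) = 6*(-4) = -24)
w(r) = 180 (w(r) = ((3/2)*(-5))*(-24) = -15/2*(-24) = 180)
-98*(-72 + w(6*6)) = -98*(-72 + 180) = -98*108 = -10584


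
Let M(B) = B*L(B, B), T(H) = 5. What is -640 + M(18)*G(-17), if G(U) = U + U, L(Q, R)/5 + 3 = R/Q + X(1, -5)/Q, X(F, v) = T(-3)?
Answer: 4630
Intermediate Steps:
X(F, v) = 5
L(Q, R) = -15 + 25/Q + 5*R/Q (L(Q, R) = -15 + 5*(R/Q + 5/Q) = -15 + 5*(5/Q + R/Q) = -15 + (25/Q + 5*R/Q) = -15 + 25/Q + 5*R/Q)
M(B) = 25 - 10*B (M(B) = B*(5*(5 + B - 3*B)/B) = B*(5*(5 - 2*B)/B) = 25 - 10*B)
G(U) = 2*U
-640 + M(18)*G(-17) = -640 + (25 - 10*18)*(2*(-17)) = -640 + (25 - 180)*(-34) = -640 - 155*(-34) = -640 + 5270 = 4630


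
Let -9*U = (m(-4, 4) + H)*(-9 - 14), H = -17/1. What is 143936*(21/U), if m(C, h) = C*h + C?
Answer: -27203904/851 ≈ -31967.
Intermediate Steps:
m(C, h) = C + C*h
H = -17 (H = -17*1 = -17)
U = -851/9 (U = -(-4*(1 + 4) - 17)*(-9 - 14)/9 = -(-4*5 - 17)*(-23)/9 = -(-20 - 17)*(-23)/9 = -(-37)*(-23)/9 = -⅑*851 = -851/9 ≈ -94.556)
143936*(21/U) = 143936*(21/(-851/9)) = 143936*(21*(-9/851)) = 143936*(-189/851) = -27203904/851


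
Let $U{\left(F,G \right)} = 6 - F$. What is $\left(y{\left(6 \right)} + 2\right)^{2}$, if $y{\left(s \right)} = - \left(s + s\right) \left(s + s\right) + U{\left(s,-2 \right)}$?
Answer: $20164$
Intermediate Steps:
$y{\left(s \right)} = 6 - s - 4 s^{2}$ ($y{\left(s \right)} = - \left(s + s\right) \left(s + s\right) - \left(-6 + s\right) = - 2 s 2 s - \left(-6 + s\right) = - 4 s^{2} - \left(-6 + s\right) = 6 - s - 4 s^{2}$)
$\left(y{\left(6 \right)} + 2\right)^{2} = \left(\left(6 - 6 - 4 \cdot 6^{2}\right) + 2\right)^{2} = \left(\left(6 - 6 - 144\right) + 2\right)^{2} = \left(-144 + 2\right)^{2} = \left(-142\right)^{2} = 20164$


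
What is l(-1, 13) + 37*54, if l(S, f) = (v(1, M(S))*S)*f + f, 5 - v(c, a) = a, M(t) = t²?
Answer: 1959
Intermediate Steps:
v(c, a) = 5 - a
l(S, f) = f + S*f*(5 - S²) (l(S, f) = ((5 - S²)*S)*f + f = (S*(5 - S²))*f + f = S*f*(5 - S²) + f = f + S*f*(5 - S²))
l(-1, 13) + 37*54 = 13*(1 - 1*(-1)³ + 5*(-1)) + 37*54 = 13*(1 - 1*(-1) - 5) + 1998 = 13*(1 + 1 - 5) + 1998 = 13*(-3) + 1998 = -39 + 1998 = 1959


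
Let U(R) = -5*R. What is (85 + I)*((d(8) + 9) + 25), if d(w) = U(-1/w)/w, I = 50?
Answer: 294435/64 ≈ 4600.5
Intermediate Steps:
d(w) = 5/w² (d(w) = (-(-5)/w)/w = (5/w)/w = 5/w²)
(85 + I)*((d(8) + 9) + 25) = (85 + 50)*((5/8² + 9) + 25) = 135*((5*(1/64) + 9) + 25) = 135*((5/64 + 9) + 25) = 135*(581/64 + 25) = 135*(2181/64) = 294435/64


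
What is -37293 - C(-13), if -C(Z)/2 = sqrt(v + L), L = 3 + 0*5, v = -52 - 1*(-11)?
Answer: -37293 + 2*I*sqrt(38) ≈ -37293.0 + 12.329*I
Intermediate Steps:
v = -41 (v = -52 + 11 = -41)
L = 3 (L = 3 + 0 = 3)
C(Z) = -2*I*sqrt(38) (C(Z) = -2*sqrt(-41 + 3) = -2*I*sqrt(38))
-37293 - C(-13) = -37293 - (-2)*I*sqrt(38) = -37293 + 2*I*sqrt(38)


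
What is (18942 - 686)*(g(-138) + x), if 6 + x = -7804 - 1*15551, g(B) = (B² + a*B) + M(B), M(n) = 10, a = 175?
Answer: -519510992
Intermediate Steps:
g(B) = 10 + B² + 175*B (g(B) = (B² + 175*B) + 10 = 10 + B² + 175*B)
x = -23361 (x = -6 + (-7804 - 1*15551) = -6 + (-7804 - 15551) = -6 - 23355 = -23361)
(18942 - 686)*(g(-138) + x) = (18942 - 686)*((10 + (-138)² + 175*(-138)) - 23361) = 18256*((10 + 19044 - 24150) - 23361) = 18256*(-5096 - 23361) = 18256*(-28457) = -519510992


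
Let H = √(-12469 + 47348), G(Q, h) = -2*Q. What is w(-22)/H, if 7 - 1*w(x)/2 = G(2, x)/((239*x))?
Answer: 36802*√34879/91696891 ≈ 0.074955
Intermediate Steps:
H = √34879 ≈ 186.76
w(x) = 14 + 8/(239*x) (w(x) = 14 - 2*(-2*2)/(239*x) = 14 - (-8)*1/(239*x) = 14 - (-8)/(239*x) = 14 + 8/(239*x))
w(-22)/H = (14 + (8/239)/(-22))/(√34879) = (14 + (8/239)*(-1/22))*(√34879/34879) = (14 - 4/2629)*(√34879/34879) = 36802*(√34879/34879)/2629 = 36802*√34879/91696891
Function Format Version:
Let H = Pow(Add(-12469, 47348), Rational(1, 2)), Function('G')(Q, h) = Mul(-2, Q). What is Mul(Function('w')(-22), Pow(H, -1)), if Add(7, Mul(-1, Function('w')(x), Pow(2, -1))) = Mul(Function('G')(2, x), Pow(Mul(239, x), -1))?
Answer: Mul(Rational(36802, 91696891), Pow(34879, Rational(1, 2))) ≈ 0.074955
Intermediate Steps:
H = Pow(34879, Rational(1, 2)) ≈ 186.76
Function('w')(x) = Add(14, Mul(Rational(8, 239), Pow(x, -1))) (Function('w')(x) = Add(14, Mul(-2, Mul(Mul(-2, 2), Pow(Mul(239, x), -1)))) = Add(14, Mul(-2, Mul(-4, Mul(Rational(1, 239), Pow(x, -1))))) = Add(14, Mul(-2, Mul(Rational(-4, 239), Pow(x, -1)))) = Add(14, Mul(Rational(8, 239), Pow(x, -1))))
Mul(Function('w')(-22), Pow(H, -1)) = Mul(Add(14, Mul(Rational(8, 239), Pow(-22, -1))), Pow(Pow(34879, Rational(1, 2)), -1)) = Mul(Add(14, Mul(Rational(8, 239), Rational(-1, 22))), Mul(Rational(1, 34879), Pow(34879, Rational(1, 2)))) = Mul(Add(14, Rational(-4, 2629)), Mul(Rational(1, 34879), Pow(34879, Rational(1, 2)))) = Mul(Rational(36802, 2629), Mul(Rational(1, 34879), Pow(34879, Rational(1, 2)))) = Mul(Rational(36802, 91696891), Pow(34879, Rational(1, 2)))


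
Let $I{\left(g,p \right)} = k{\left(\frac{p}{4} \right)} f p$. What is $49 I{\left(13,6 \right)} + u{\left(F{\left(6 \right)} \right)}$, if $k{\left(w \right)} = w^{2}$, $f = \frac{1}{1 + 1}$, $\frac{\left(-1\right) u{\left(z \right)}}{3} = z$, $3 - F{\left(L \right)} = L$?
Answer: $\frac{1359}{4} \approx 339.75$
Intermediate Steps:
$F{\left(L \right)} = 3 - L$
$u{\left(z \right)} = - 3 z$
$f = \frac{1}{2} \approx 0.5$
$I{\left(g,p \right)} = \frac{p^{3}}{32}$ ($I{\left(g,p \right)} = \left(\frac{p}{4}\right)^{2} \frac{p}{2} = \frac{p^{2}}{16} \frac{p}{2} = \frac{p^{3}}{32}$)
$49 I{\left(13,6 \right)} + u{\left(F{\left(6 \right)} \right)} = 49 \frac{6^{3}}{32} - 3 \left(3 - 6\right) = 49 \cdot \frac{1}{32} \cdot 216 - 3 \left(3 - 6\right) = 49 \cdot \frac{27}{4} - -9 = \frac{1323}{4} + 9 = \frac{1359}{4}$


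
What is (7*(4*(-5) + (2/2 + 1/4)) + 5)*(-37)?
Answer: 18685/4 ≈ 4671.3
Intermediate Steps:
(7*(4*(-5) + (2/2 + 1/4)) + 5)*(-37) = (7*(-20 + (2*(½) + 1*(¼))) + 5)*(-37) = (7*(-20 + (1 + ¼)) + 5)*(-37) = (7*(-20 + 5/4) + 5)*(-37) = (7*(-75/4) + 5)*(-37) = (-525/4 + 5)*(-37) = -505/4*(-37) = 18685/4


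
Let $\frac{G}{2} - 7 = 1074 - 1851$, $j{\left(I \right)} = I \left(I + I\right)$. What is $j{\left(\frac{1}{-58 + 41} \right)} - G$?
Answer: $\frac{445062}{289} \approx 1540.0$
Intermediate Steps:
$j{\left(I \right)} = 2 I^{2}$ ($j{\left(I \right)} = I 2 I = 2 I^{2}$)
$G = -1540$ ($G = 14 + 2 \left(1074 - 1851\right) = 14 + 2 \left(-777\right) = 14 - 1554 = -1540$)
$j{\left(\frac{1}{-58 + 41} \right)} - G = 2 \left(\frac{1}{-58 + 41}\right)^{2} - -1540 = 2 \left(\frac{1}{-17}\right)^{2} + 1540 = 2 \left(- \frac{1}{17}\right)^{2} + 1540 = 2 \cdot \frac{1}{289} + 1540 = \frac{2}{289} + 1540 = \frac{445062}{289}$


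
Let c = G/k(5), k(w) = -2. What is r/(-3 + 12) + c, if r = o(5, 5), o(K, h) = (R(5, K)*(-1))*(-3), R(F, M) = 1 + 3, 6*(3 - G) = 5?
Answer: ¼ ≈ 0.25000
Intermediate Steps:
G = 13/6 (G = 3 - ⅙*5 = 3 - ⅚ = 13/6 ≈ 2.1667)
R(F, M) = 4
o(K, h) = 12 (o(K, h) = (4*(-1))*(-3) = -4*(-3) = 12)
r = 12
c = -13/12 (c = (13/6)/(-2) = (13/6)*(-½) = -13/12 ≈ -1.0833)
r/(-3 + 12) + c = 12/(-3 + 12) - 13/12 = 12/9 - 13/12 = (⅑)*12 - 13/12 = 4/3 - 13/12 = ¼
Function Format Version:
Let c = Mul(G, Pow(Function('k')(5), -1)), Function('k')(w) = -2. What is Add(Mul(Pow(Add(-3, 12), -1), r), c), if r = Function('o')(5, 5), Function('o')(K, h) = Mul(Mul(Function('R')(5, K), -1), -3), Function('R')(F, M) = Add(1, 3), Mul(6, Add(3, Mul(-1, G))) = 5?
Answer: Rational(1, 4) ≈ 0.25000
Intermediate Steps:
G = Rational(13, 6) (G = Add(3, Mul(Rational(-1, 6), 5)) = Add(3, Rational(-5, 6)) = Rational(13, 6) ≈ 2.1667)
Function('R')(F, M) = 4
Function('o')(K, h) = 12 (Function('o')(K, h) = Mul(Mul(4, -1), -3) = Mul(-4, -3) = 12)
r = 12
c = Rational(-13, 12) (c = Mul(Rational(13, 6), Pow(-2, -1)) = Mul(Rational(13, 6), Rational(-1, 2)) = Rational(-13, 12) ≈ -1.0833)
Add(Mul(Pow(Add(-3, 12), -1), r), c) = Add(Mul(Pow(Add(-3, 12), -1), 12), Rational(-13, 12)) = Add(Mul(Pow(9, -1), 12), Rational(-13, 12)) = Add(Mul(Rational(1, 9), 12), Rational(-13, 12)) = Add(Rational(4, 3), Rational(-13, 12)) = Rational(1, 4)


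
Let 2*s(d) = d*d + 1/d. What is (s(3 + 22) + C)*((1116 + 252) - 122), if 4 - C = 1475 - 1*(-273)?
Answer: -44590602/25 ≈ -1.7836e+6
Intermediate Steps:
s(d) = 1/(2*d) + d²/2 (s(d) = (d*d + 1/d)/2 = (d² + 1/d)/2 = (1/d + d²)/2 = 1/(2*d) + d²/2)
C = -1744 (C = 4 - (1475 - 1*(-273)) = 4 - (1475 + 273) = 4 - 1*1748 = 4 - 1748 = -1744)
(s(3 + 22) + C)*((1116 + 252) - 122) = ((1 + (3 + 22)³)/(2*(3 + 22)) - 1744)*((1116 + 252) - 122) = ((½)*(1 + 25³)/25 - 1744)*(1368 - 122) = ((½)*(1/25)*(1 + 15625) - 1744)*1246 = ((½)*(1/25)*15626 - 1744)*1246 = (7813/25 - 1744)*1246 = -35787/25*1246 = -44590602/25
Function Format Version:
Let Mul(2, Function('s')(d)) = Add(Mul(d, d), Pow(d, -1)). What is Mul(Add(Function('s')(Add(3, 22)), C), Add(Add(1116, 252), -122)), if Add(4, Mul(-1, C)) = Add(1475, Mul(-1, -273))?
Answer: Rational(-44590602, 25) ≈ -1.7836e+6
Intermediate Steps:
Function('s')(d) = Add(Mul(Rational(1, 2), Pow(d, -1)), Mul(Rational(1, 2), Pow(d, 2))) (Function('s')(d) = Mul(Rational(1, 2), Add(Mul(d, d), Pow(d, -1))) = Mul(Rational(1, 2), Add(Pow(d, 2), Pow(d, -1))) = Mul(Rational(1, 2), Add(Pow(d, -1), Pow(d, 2))) = Add(Mul(Rational(1, 2), Pow(d, -1)), Mul(Rational(1, 2), Pow(d, 2))))
C = -1744 (C = Add(4, Mul(-1, Add(1475, Mul(-1, -273)))) = Add(4, Mul(-1, Add(1475, 273))) = Add(4, Mul(-1, 1748)) = Add(4, -1748) = -1744)
Mul(Add(Function('s')(Add(3, 22)), C), Add(Add(1116, 252), -122)) = Mul(Add(Mul(Rational(1, 2), Pow(Add(3, 22), -1), Add(1, Pow(Add(3, 22), 3))), -1744), Add(Add(1116, 252), -122)) = Mul(Add(Mul(Rational(1, 2), Pow(25, -1), Add(1, Pow(25, 3))), -1744), Add(1368, -122)) = Mul(Add(Mul(Rational(1, 2), Rational(1, 25), Add(1, 15625)), -1744), 1246) = Mul(Add(Mul(Rational(1, 2), Rational(1, 25), 15626), -1744), 1246) = Mul(Add(Rational(7813, 25), -1744), 1246) = Mul(Rational(-35787, 25), 1246) = Rational(-44590602, 25)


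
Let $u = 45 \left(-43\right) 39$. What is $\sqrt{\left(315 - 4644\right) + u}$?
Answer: $3 i \sqrt{8866} \approx 282.48 i$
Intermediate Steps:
$u = -75465$ ($u = \left(-1935\right) 39 = -75465$)
$\sqrt{\left(315 - 4644\right) + u} = \sqrt{\left(315 - 4644\right) - 75465} = \sqrt{-4329 - 75465} = \sqrt{-79794} = 3 i \sqrt{8866}$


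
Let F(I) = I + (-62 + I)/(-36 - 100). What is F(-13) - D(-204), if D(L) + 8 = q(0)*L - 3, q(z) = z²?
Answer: -197/136 ≈ -1.4485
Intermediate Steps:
F(I) = 31/68 + 135*I/136 (F(I) = I + (-62 + I)/(-136) = I + (-62 + I)*(-1/136) = I + (31/68 - I/136) = 31/68 + 135*I/136)
D(L) = -11 (D(L) = -8 + (0²*L - 3) = -8 + (0*L - 3) = -8 + (0 - 3) = -8 - 3 = -11)
F(-13) - D(-204) = (31/68 + (135/136)*(-13)) - 1*(-11) = (31/68 - 1755/136) + 11 = -1693/136 + 11 = -197/136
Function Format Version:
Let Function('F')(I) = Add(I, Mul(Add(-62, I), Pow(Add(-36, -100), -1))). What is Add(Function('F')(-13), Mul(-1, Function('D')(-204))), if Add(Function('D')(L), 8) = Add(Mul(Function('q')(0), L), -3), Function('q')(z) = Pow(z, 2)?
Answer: Rational(-197, 136) ≈ -1.4485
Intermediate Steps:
Function('F')(I) = Add(Rational(31, 68), Mul(Rational(135, 136), I)) (Function('F')(I) = Add(I, Mul(Add(-62, I), Pow(-136, -1))) = Add(I, Mul(Add(-62, I), Rational(-1, 136))) = Add(I, Add(Rational(31, 68), Mul(Rational(-1, 136), I))) = Add(Rational(31, 68), Mul(Rational(135, 136), I)))
Function('D')(L) = -11 (Function('D')(L) = Add(-8, Add(Mul(Pow(0, 2), L), -3)) = Add(-8, Add(Mul(0, L), -3)) = Add(-8, Add(0, -3)) = Add(-8, -3) = -11)
Add(Function('F')(-13), Mul(-1, Function('D')(-204))) = Add(Add(Rational(31, 68), Mul(Rational(135, 136), -13)), Mul(-1, -11)) = Add(Add(Rational(31, 68), Rational(-1755, 136)), 11) = Add(Rational(-1693, 136), 11) = Rational(-197, 136)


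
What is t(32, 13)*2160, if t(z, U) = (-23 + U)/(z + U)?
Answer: -480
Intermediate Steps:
t(z, U) = (-23 + U)/(U + z)
t(32, 13)*2160 = ((-23 + 13)/(13 + 32))*2160 = (-10/45)*2160 = ((1/45)*(-10))*2160 = -2/9*2160 = -480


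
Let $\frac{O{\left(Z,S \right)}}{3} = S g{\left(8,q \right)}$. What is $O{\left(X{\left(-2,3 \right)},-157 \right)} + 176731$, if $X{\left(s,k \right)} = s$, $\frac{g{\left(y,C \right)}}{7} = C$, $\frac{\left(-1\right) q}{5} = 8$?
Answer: $308611$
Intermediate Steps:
$q = -40$ ($q = \left(-5\right) 8 = -40$)
$g{\left(y,C \right)} = 7 C$
$O{\left(Z,S \right)} = - 840 S$ ($O{\left(Z,S \right)} = 3 S 7 \left(-40\right) = 3 S \left(-280\right) = 3 \left(- 280 S\right) = - 840 S$)
$O{\left(X{\left(-2,3 \right)},-157 \right)} + 176731 = \left(-840\right) \left(-157\right) + 176731 = 131880 + 176731 = 308611$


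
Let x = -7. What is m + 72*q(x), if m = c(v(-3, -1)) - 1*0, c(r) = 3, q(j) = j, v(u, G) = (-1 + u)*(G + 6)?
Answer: -501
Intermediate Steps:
v(u, G) = (-1 + u)*(6 + G)
m = 3 (m = 3 - 1*0 = 3 + 0 = 3)
m + 72*q(x) = 3 + 72*(-7) = 3 - 504 = -501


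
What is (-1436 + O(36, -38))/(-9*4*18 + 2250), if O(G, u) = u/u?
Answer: -1435/1602 ≈ -0.89576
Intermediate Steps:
O(G, u) = 1
(-1436 + O(36, -38))/(-9*4*18 + 2250) = (-1436 + 1)/(-9*4*18 + 2250) = -1435/(-36*18 + 2250) = -1435/(-648 + 2250) = -1435/1602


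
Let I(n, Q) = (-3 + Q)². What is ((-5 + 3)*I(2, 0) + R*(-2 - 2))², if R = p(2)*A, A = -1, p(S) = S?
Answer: 100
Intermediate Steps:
R = -2 (R = 2*(-1) = -2)
((-5 + 3)*I(2, 0) + R*(-2 - 2))² = ((-5 + 3)*(-3 + 0)² - 2*(-2 - 2))² = (-2*(-3)² - 2*(-4))² = (-2*9 + 8)² = (-18 + 8)² = (-10)² = 100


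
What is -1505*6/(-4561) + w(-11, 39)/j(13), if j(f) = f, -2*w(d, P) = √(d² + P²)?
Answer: 9030/4561 - √1642/26 ≈ 0.42131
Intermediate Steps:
w(d, P) = -√(P² + d²)/2 (w(d, P) = -√(d² + P²)/2 = -√(P² + d²)/2)
-1505*6/(-4561) + w(-11, 39)/j(13) = -1505*6/(-4561) - √(39² + (-11)²)/2/13 = -9030*(-1/4561) - √(1521 + 121)/2*(1/13) = 9030/4561 - √1642/2*(1/13) = 9030/4561 - √1642/26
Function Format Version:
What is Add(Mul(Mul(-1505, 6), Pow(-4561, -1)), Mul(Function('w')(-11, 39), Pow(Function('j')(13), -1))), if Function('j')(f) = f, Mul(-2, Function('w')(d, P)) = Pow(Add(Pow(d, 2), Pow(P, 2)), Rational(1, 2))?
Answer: Add(Rational(9030, 4561), Mul(Rational(-1, 26), Pow(1642, Rational(1, 2)))) ≈ 0.42131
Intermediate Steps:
Function('w')(d, P) = Mul(Rational(-1, 2), Pow(Add(Pow(P, 2), Pow(d, 2)), Rational(1, 2))) (Function('w')(d, P) = Mul(Rational(-1, 2), Pow(Add(Pow(d, 2), Pow(P, 2)), Rational(1, 2))) = Mul(Rational(-1, 2), Pow(Add(Pow(P, 2), Pow(d, 2)), Rational(1, 2))))
Add(Mul(Mul(-1505, 6), Pow(-4561, -1)), Mul(Function('w')(-11, 39), Pow(Function('j')(13), -1))) = Add(Mul(Mul(-1505, 6), Pow(-4561, -1)), Mul(Mul(Rational(-1, 2), Pow(Add(Pow(39, 2), Pow(-11, 2)), Rational(1, 2))), Pow(13, -1))) = Add(Mul(-9030, Rational(-1, 4561)), Mul(Mul(Rational(-1, 2), Pow(Add(1521, 121), Rational(1, 2))), Rational(1, 13))) = Add(Rational(9030, 4561), Mul(Mul(Rational(-1, 2), Pow(1642, Rational(1, 2))), Rational(1, 13))) = Add(Rational(9030, 4561), Mul(Rational(-1, 26), Pow(1642, Rational(1, 2))))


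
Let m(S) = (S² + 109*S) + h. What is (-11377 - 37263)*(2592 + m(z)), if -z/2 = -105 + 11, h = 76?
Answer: -2845634560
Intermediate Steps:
z = 188 (z = -2*(-105 + 11) = -2*(-94) = 188)
m(S) = 76 + S² + 109*S (m(S) = (S² + 109*S) + 76 = 76 + S² + 109*S)
(-11377 - 37263)*(2592 + m(z)) = (-11377 - 37263)*(2592 + (76 + 188² + 109*188)) = -48640*(2592 + (76 + 35344 + 20492)) = -48640*(2592 + 55912) = -48640*58504 = -2845634560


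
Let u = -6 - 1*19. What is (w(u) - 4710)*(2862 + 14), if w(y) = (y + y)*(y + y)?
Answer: -6355960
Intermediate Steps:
u = -25 (u = -6 - 19 = -25)
w(y) = 4*y² (w(y) = (2*y)*(2*y) = 4*y²)
(w(u) - 4710)*(2862 + 14) = (4*(-25)² - 4710)*(2862 + 14) = (4*625 - 4710)*2876 = (2500 - 4710)*2876 = -2210*2876 = -6355960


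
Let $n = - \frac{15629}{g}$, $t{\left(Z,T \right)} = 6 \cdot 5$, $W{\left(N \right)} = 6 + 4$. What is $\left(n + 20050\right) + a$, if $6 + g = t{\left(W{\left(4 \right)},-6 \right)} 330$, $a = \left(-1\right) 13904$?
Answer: $\frac{60792895}{9894} \approx 6144.4$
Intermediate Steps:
$a = -13904$
$W{\left(N \right)} = 10$
$t{\left(Z,T \right)} = 30$
$g = 9894$ ($g = -6 + 30 \cdot 330 = -6 + 9900 = 9894$)
$n = - \frac{15629}{9894} \approx -1.5796$
$\left(n + 20050\right) + a = \left(- \frac{15629}{9894} + 20050\right) - 13904 = \frac{198359071}{9894} - 13904 = \frac{60792895}{9894}$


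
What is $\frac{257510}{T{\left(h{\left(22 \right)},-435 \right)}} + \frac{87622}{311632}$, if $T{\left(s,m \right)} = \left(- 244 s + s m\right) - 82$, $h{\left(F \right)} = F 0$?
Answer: $- \frac{20060292829}{6388456} \approx -3140.1$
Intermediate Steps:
$h{\left(F \right)} = 0$
$T{\left(s,m \right)} = -82 - 244 s + m s$ ($T{\left(s,m \right)} = \left(- 244 s + m s\right) - 82 = -82 - 244 s + m s$)
$\frac{257510}{T{\left(h{\left(22 \right)},-435 \right)}} + \frac{87622}{311632} = \frac{257510}{-82 - 0 - 0} + \frac{87622}{311632} = \frac{257510}{-82 + 0 + 0} + 87622 \cdot \frac{1}{311632} = \frac{257510}{-82} + \frac{43811}{155816} = 257510 \left(- \frac{1}{82}\right) + \frac{43811}{155816} = - \frac{128755}{41} + \frac{43811}{155816} = - \frac{20060292829}{6388456}$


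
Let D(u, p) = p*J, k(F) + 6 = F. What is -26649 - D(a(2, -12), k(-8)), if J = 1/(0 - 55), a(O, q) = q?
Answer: -1465709/55 ≈ -26649.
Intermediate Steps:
k(F) = -6 + F
J = -1/55 (J = 1/(-55) = -1/55 ≈ -0.018182)
D(u, p) = -p/55 (D(u, p) = p*(-1/55) = -p/55)
-26649 - D(a(2, -12), k(-8)) = -26649 - (-1)*(-6 - 8)/55 = -26649 - (-1)*(-14)/55 = -26649 - 1*14/55 = -26649 - 14/55 = -1465709/55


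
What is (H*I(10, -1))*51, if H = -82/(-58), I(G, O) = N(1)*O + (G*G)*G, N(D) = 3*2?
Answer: 2078454/29 ≈ 71671.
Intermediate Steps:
N(D) = 6
I(G, O) = G³ + 6*O (I(G, O) = 6*O + (G*G)*G = 6*O + G²*G = 6*O + G³ = G³ + 6*O)
H = 41/29 (H = -82*(-1/58) = 41/29 ≈ 1.4138)
(H*I(10, -1))*51 = (41*(10³ + 6*(-1))/29)*51 = (41*(1000 - 6)/29)*51 = ((41/29)*994)*51 = (40754/29)*51 = 2078454/29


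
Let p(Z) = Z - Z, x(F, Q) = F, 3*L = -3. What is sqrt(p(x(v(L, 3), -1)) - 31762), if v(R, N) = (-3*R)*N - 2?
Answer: I*sqrt(31762) ≈ 178.22*I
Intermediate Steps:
L = -1 (L = (1/3)*(-3) = -1)
v(R, N) = -2 - 3*N*R (v(R, N) = -3*N*R - 2 = -2 - 3*N*R)
p(Z) = 0
sqrt(p(x(v(L, 3), -1)) - 31762) = sqrt(0 - 31762) = sqrt(-31762) = I*sqrt(31762)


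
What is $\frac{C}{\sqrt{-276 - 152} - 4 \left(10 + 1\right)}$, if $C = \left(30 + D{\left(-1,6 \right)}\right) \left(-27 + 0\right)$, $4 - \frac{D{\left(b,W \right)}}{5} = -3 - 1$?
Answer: $\frac{6930}{197} + \frac{315 i \sqrt{107}}{197} \approx 35.178 + 16.54 i$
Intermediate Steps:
$D{\left(b,W \right)} = 40$ ($D{\left(b,W \right)} = 20 - 5 \left(-3 - 1\right) = 20 - -20 = 20 + 20 = 40$)
$C = -1890$ ($C = \left(30 + 40\right) \left(-27 + 0\right) = 70 \left(-27\right) = -1890$)
$\frac{C}{\sqrt{-276 - 152} - 4 \left(10 + 1\right)} = - \frac{1890}{\sqrt{-276 - 152} - 4 \left(10 + 1\right)} = - \frac{1890}{\sqrt{-428} - 44} = - \frac{1890}{2 i \sqrt{107} - 44} = - \frac{1890}{-44 + 2 i \sqrt{107}}$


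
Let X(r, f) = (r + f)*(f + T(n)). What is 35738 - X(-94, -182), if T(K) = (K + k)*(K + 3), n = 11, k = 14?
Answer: 82106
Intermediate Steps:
T(K) = (3 + K)*(14 + K) (T(K) = (K + 14)*(K + 3) = (14 + K)*(3 + K) = (3 + K)*(14 + K))
X(r, f) = (350 + f)*(f + r) (X(r, f) = (r + f)*(f + (42 + 11² + 17*11)) = (f + r)*(f + (42 + 121 + 187)) = (f + r)*(f + 350) = (f + r)*(350 + f) = (350 + f)*(f + r))
35738 - X(-94, -182) = 35738 - ((-182)² + 350*(-182) + 350*(-94) - 182*(-94)) = 35738 - (33124 - 63700 - 32900 + 17108) = 35738 - 1*(-46368) = 35738 + 46368 = 82106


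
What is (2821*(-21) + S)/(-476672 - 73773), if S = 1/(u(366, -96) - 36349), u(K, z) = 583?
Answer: 2118813607/19687215870 ≈ 0.10762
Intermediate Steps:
S = -1/35766 (S = 1/(583 - 36349) = 1/(-35766) = -1/35766 ≈ -2.7960e-5)
(2821*(-21) + S)/(-476672 - 73773) = (2821*(-21) - 1/35766)/(-476672 - 73773) = (-59241 - 1/35766)/(-550445) = -2118813607/35766*(-1/550445) = 2118813607/19687215870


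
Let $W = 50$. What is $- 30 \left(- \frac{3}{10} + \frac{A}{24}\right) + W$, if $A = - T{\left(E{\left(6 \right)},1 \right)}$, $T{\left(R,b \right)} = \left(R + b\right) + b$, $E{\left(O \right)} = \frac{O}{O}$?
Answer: $\frac{251}{4} \approx 62.75$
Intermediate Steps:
$E{\left(O \right)} = 1$
$T{\left(R,b \right)} = R + 2 b$
$A = -3$ ($A = - (1 + 2 \cdot 1) = - (1 + 2) = \left(-1\right) 3 = -3$)
$- 30 \left(- \frac{3}{10} + \frac{A}{24}\right) + W = - 30 \left(- \frac{3}{10} - \frac{3}{24}\right) + 50 = - 30 \left(\left(-3\right) \frac{1}{10} - \frac{1}{8}\right) + 50 = - 30 \left(- \frac{3}{10} - \frac{1}{8}\right) + 50 = \left(-30\right) \left(- \frac{17}{40}\right) + 50 = \frac{51}{4} + 50 = \frac{251}{4}$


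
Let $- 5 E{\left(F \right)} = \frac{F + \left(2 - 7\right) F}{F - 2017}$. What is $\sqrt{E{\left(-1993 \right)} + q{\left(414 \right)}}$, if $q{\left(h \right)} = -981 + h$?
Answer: $\frac{i \sqrt{2277755789}}{2005} \approx 23.803 i$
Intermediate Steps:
$E{\left(F \right)} = \frac{4 F}{5 \left(-2017 + F\right)}$ ($E{\left(F \right)} = - \frac{\left(F + \left(2 - 7\right) F\right) \frac{1}{F - 2017}}{5} = - \frac{\left(F - 5 F\right) \frac{1}{-2017 + F}}{5} = - \frac{- 4 F \frac{1}{-2017 + F}}{5} = - \frac{\left(-4\right) F \frac{1}{-2017 + F}}{5} = \frac{4 F}{5 \left(-2017 + F\right)}$)
$\sqrt{E{\left(-1993 \right)} + q{\left(414 \right)}} = \sqrt{\frac{4}{5} \left(-1993\right) \frac{1}{-2017 - 1993} + \left(-981 + 414\right)} = \sqrt{\frac{4}{5} \left(-1993\right) \frac{1}{-4010} - 567} = \sqrt{\frac{4}{5} \left(-1993\right) \left(- \frac{1}{4010}\right) - 567} = \sqrt{\frac{3986}{10025} - 567} = \sqrt{- \frac{5680189}{10025}} = \frac{i \sqrt{2277755789}}{2005}$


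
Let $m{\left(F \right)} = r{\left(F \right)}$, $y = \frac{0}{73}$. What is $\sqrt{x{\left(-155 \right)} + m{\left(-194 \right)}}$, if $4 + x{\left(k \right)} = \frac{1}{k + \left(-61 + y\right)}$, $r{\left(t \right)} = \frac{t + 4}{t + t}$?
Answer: $\frac{i \sqrt{42861390}}{3492} \approx 1.8748 i$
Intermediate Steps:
$y = 0$ ($y = 0 \cdot \frac{1}{73} = 0$)
$r{\left(t \right)} = \frac{4 + t}{2 t}$
$x{\left(k \right)} = -4 + \frac{1}{-61 + k}$ ($x{\left(k \right)} = -4 + \frac{1}{k + \left(-61 + 0\right)} = -4 + \frac{1}{k - 61} = -4 + \frac{1}{-61 + k}$)
$m{\left(F \right)} = \frac{4 + F}{2 F}$
$\sqrt{x{\left(-155 \right)} + m{\left(-194 \right)}} = \sqrt{\frac{245 - -620}{-61 - 155} + \frac{4 - 194}{2 \left(-194\right)}} = \sqrt{\frac{245 + 620}{-216} + \frac{1}{2} \left(- \frac{1}{194}\right) \left(-190\right)} = \sqrt{\left(- \frac{1}{216}\right) 865 + \frac{95}{194}} = \sqrt{- \frac{865}{216} + \frac{95}{194}} = \sqrt{- \frac{73645}{20952}} = \frac{i \sqrt{42861390}}{3492}$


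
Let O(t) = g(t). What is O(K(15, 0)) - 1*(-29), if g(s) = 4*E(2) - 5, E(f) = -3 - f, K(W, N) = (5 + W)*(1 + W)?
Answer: 4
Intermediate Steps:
K(W, N) = (1 + W)*(5 + W)
g(s) = -25 (g(s) = 4*(-3 - 1*2) - 5 = 4*(-3 - 2) - 5 = 4*(-5) - 5 = -20 - 5 = -25)
O(t) = -25
O(K(15, 0)) - 1*(-29) = -25 - 1*(-29) = -25 + 29 = 4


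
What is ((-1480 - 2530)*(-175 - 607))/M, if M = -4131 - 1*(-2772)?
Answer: -3135820/1359 ≈ -2307.4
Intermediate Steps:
M = -1359 (M = -4131 + 2772 = -1359)
((-1480 - 2530)*(-175 - 607))/M = ((-1480 - 2530)*(-175 - 607))/(-1359) = -4010*(-782)*(-1/1359) = 3135820*(-1/1359) = -3135820/1359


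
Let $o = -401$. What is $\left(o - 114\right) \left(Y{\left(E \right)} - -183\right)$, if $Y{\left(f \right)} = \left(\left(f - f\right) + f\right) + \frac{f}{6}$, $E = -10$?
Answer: $- \frac{264710}{3} \approx -88237.0$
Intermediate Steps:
$Y{\left(f \right)} = \frac{7 f}{6}$ ($Y{\left(f \right)} = \left(0 + f\right) + f \frac{1}{6} = f + \frac{f}{6} = \frac{7 f}{6}$)
$\left(o - 114\right) \left(Y{\left(E \right)} - -183\right) = \left(-401 - 114\right) \left(\frac{7}{6} \left(-10\right) - -183\right) = - 515 \left(- \frac{35}{3} + 183\right) = \left(-515\right) \frac{514}{3} = - \frac{264710}{3}$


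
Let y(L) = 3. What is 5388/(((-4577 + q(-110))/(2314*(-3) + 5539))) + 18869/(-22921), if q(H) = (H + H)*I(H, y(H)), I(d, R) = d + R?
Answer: -57875331697/144883641 ≈ -399.46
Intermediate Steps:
I(d, R) = R + d
q(H) = 2*H*(3 + H) (q(H) = (H + H)*(3 + H) = (2*H)*(3 + H) = 2*H*(3 + H))
5388/(((-4577 + q(-110))/(2314*(-3) + 5539))) + 18869/(-22921) = 5388/(((-4577 + 2*(-110)*(3 - 110))/(2314*(-3) + 5539))) + 18869/(-22921) = 5388/(((-4577 + 2*(-110)*(-107))/(-6942 + 5539))) + 18869*(-1/22921) = 5388/(((-4577 + 23540)/(-1403))) - 18869/22921 = 5388/((18963*(-1/1403))) - 18869/22921 = 5388/(-18963/1403) - 18869/22921 = 5388*(-1403/18963) - 18869/22921 = -2519788/6321 - 18869/22921 = -57875331697/144883641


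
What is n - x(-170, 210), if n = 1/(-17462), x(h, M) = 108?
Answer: -1885897/17462 ≈ -108.00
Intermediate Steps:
n = -1/17462 ≈ -5.7267e-5
n - x(-170, 210) = -1/17462 - 1*108 = -1/17462 - 108 = -1885897/17462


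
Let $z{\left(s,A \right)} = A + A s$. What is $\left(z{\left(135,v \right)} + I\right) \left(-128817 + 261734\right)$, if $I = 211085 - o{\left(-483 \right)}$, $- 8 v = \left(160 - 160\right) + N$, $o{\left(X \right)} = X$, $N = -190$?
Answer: $28550305766$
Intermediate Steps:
$v = \frac{95}{4}$ ($v = - \frac{\left(160 - 160\right) - 190}{8} = - \frac{0 - 190}{8} = \left(- \frac{1}{8}\right) \left(-190\right) = \frac{95}{4} \approx 23.75$)
$I = 211568$ ($I = 211085 - -483 = 211085 + 483 = 211568$)
$\left(z{\left(135,v \right)} + I\right) \left(-128817 + 261734\right) = \left(\frac{95 \left(1 + 135\right)}{4} + 211568\right) \left(-128817 + 261734\right) = \left(\frac{95}{4} \cdot 136 + 211568\right) 132917 = \left(3230 + 211568\right) 132917 = 214798 \cdot 132917 = 28550305766$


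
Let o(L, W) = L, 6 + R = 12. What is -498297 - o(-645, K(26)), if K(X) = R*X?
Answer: -497652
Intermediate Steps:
R = 6 (R = -6 + 12 = 6)
K(X) = 6*X
-498297 - o(-645, K(26)) = -498297 - 1*(-645) = -498297 + 645 = -497652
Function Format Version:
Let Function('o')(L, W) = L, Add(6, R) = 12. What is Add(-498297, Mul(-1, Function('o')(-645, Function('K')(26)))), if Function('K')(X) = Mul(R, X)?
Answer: -497652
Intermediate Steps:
R = 6 (R = Add(-6, 12) = 6)
Function('K')(X) = Mul(6, X)
Add(-498297, Mul(-1, Function('o')(-645, Function('K')(26)))) = Add(-498297, Mul(-1, -645)) = Add(-498297, 645) = -497652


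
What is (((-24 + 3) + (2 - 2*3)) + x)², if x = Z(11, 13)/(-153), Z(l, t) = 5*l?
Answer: 15054400/23409 ≈ 643.10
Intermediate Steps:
x = -55/153 (x = (5*11)/(-153) = 55*(-1/153) = -55/153 ≈ -0.35948)
(((-24 + 3) + (2 - 2*3)) + x)² = (((-24 + 3) + (2 - 2*3)) - 55/153)² = ((-21 + (2 - 6)) - 55/153)² = ((-21 - 4) - 55/153)² = (-25 - 55/153)² = (-3880/153)² = 15054400/23409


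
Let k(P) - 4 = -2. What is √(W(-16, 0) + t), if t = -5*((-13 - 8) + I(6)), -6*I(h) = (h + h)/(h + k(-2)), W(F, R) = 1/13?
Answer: √71877/26 ≈ 10.311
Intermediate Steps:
k(P) = 2 (k(P) = 4 - 2 = 2)
W(F, R) = 1/13
I(h) = -h/(3*(2 + h)) (I(h) = -(h + h)/(6*(h + 2)) = -2*h/(6*(2 + h)) = -h/(3*(2 + h)))
t = 425/4 (t = -5*((-13 - 8) - 1*6/(6 + 3*6)) = -5*(-21 - 1*6/(6 + 18)) = -5*(-21 - 1*6/24) = -5*(-21 - 1*6*1/24) = -5*(-21 - ¼) = -5*(-85/4) = 425/4 ≈ 106.25)
√(W(-16, 0) + t) = √(1/13 + 425/4) = √(5529/52) = √71877/26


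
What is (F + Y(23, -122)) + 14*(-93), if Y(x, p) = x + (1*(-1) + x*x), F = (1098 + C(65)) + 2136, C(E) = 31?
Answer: 2514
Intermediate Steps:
F = 3265 (F = (1098 + 31) + 2136 = 1129 + 2136 = 3265)
Y(x, p) = -1 + x + x² (Y(x, p) = x + (-1 + x²) = -1 + x + x²)
(F + Y(23, -122)) + 14*(-93) = (3265 + (-1 + 23 + 23²)) + 14*(-93) = (3265 + (-1 + 23 + 529)) - 1302 = (3265 + 551) - 1302 = 3816 - 1302 = 2514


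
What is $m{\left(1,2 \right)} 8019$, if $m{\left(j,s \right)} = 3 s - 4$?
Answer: $16038$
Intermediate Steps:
$m{\left(j,s \right)} = -4 + 3 s$
$m{\left(1,2 \right)} 8019 = \left(-4 + 3 \cdot 2\right) 8019 = \left(-4 + 6\right) 8019 = 2 \cdot 8019 = 16038$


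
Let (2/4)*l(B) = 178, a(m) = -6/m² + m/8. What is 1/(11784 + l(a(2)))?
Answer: 1/12140 ≈ 8.2372e-5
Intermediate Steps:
a(m) = -6/m² + m/8 (a(m) = -6/m² + m*(⅛) = -6/m² + m/8)
l(B) = 356 (l(B) = 2*178 = 356)
1/(11784 + l(a(2))) = 1/(11784 + 356) = 1/12140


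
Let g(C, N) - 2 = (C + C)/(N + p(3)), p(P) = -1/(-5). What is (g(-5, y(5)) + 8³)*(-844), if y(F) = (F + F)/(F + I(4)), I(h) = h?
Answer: -25215344/59 ≈ -4.2738e+5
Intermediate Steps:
p(P) = ⅕ (p(P) = -1*(-⅕) = ⅕)
y(F) = 2*F/(4 + F) (y(F) = (F + F)/(F + 4) = (2*F)/(4 + F) = 2*F/(4 + F))
g(C, N) = 2 + 2*C/(⅕ + N) (g(C, N) = 2 + (C + C)/(N + ⅕) = 2 + (2*C)/(⅕ + N) = 2 + 2*C/(⅕ + N))
(g(-5, y(5)) + 8³)*(-844) = (2*(1 + 5*(-5) + 5*(2*5/(4 + 5)))/(1 + 5*(2*5/(4 + 5))) + 8³)*(-844) = (2*(1 - 25 + 5*(2*5/9))/(1 + 5*(2*5/9)) + 512)*(-844) = (2*(1 - 25 + 5*(2*5*(⅑)))/(1 + 5*(2*5*(⅑))) + 512)*(-844) = (2*(1 - 25 + 5*(10/9))/(1 + 5*(10/9)) + 512)*(-844) = (2*(1 - 25 + 50/9)/(1 + 50/9) + 512)*(-844) = (2*(-166/9)/(59/9) + 512)*(-844) = (2*(9/59)*(-166/9) + 512)*(-844) = (-332/59 + 512)*(-844) = (29876/59)*(-844) = -25215344/59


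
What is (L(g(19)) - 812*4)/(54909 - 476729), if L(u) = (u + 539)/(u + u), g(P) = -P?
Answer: 15493/2003645 ≈ 0.0077324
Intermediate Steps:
L(u) = (539 + u)/(2*u) (L(u) = (539 + u)/((2*u)) = (539 + u)*(1/(2*u)) = (539 + u)/(2*u))
(L(g(19)) - 812*4)/(54909 - 476729) = ((539 - 1*19)/(2*((-1*19))) - 812*4)/(54909 - 476729) = ((½)*(539 - 19)/(-19) - 3248)/(-421820) = ((½)*(-1/19)*520 - 3248)*(-1/421820) = (-260/19 - 3248)*(-1/421820) = -61972/19*(-1/421820) = 15493/2003645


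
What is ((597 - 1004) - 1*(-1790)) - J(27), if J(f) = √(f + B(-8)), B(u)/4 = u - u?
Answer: 1383 - 3*√3 ≈ 1377.8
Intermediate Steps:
B(u) = 0 (B(u) = 4*(u - u) = 4*0 = 0)
J(f) = √f (J(f) = √(f + 0) = √f)
((597 - 1004) - 1*(-1790)) - J(27) = ((597 - 1004) - 1*(-1790)) - √27 = (-407 + 1790) - 3*√3 = 1383 - 3*√3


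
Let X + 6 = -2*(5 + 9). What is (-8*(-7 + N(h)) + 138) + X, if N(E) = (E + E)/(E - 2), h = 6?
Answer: 136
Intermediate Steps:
N(E) = 2*E/(-2 + E) (N(E) = (2*E)/(-2 + E) = 2*E/(-2 + E))
X = -34 (X = -6 - 2*(5 + 9) = -6 - 2*14 = -6 - 28 = -34)
(-8*(-7 + N(h)) + 138) + X = (-8*(-7 + 2*6/(-2 + 6)) + 138) - 34 = (-8*(-7 + 2*6/4) + 138) - 34 = (-8*(-7 + 2*6*(¼)) + 138) - 34 = (-8*(-7 + 3) + 138) - 34 = (-8*(-4) + 138) - 34 = (32 + 138) - 34 = 170 - 34 = 136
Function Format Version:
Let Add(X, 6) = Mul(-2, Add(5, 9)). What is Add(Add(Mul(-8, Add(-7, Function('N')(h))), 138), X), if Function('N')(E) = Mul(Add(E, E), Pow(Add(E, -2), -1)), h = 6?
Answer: 136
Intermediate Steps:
Function('N')(E) = Mul(2, E, Pow(Add(-2, E), -1)) (Function('N')(E) = Mul(Mul(2, E), Pow(Add(-2, E), -1)) = Mul(2, E, Pow(Add(-2, E), -1)))
X = -34 (X = Add(-6, Mul(-2, Add(5, 9))) = Add(-6, Mul(-2, 14)) = Add(-6, -28) = -34)
Add(Add(Mul(-8, Add(-7, Function('N')(h))), 138), X) = Add(Add(Mul(-8, Add(-7, Mul(2, 6, Pow(Add(-2, 6), -1)))), 138), -34) = Add(Add(Mul(-8, Add(-7, Mul(2, 6, Pow(4, -1)))), 138), -34) = Add(Add(Mul(-8, Add(-7, Mul(2, 6, Rational(1, 4)))), 138), -34) = Add(Add(Mul(-8, Add(-7, 3)), 138), -34) = Add(Add(Mul(-8, -4), 138), -34) = Add(Add(32, 138), -34) = Add(170, -34) = 136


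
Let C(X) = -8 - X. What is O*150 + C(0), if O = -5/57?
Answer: -402/19 ≈ -21.158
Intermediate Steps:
O = -5/57 (O = -5*1/57 = -5/57 ≈ -0.087719)
O*150 + C(0) = -5/57*150 + (-8 - 1*0) = -250/19 + (-8 + 0) = -250/19 - 8 = -402/19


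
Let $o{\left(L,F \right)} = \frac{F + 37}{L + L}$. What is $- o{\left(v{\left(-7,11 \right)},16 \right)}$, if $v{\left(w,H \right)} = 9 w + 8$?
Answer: $\frac{53}{110} \approx 0.48182$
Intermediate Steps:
$v{\left(w,H \right)} = 8 + 9 w$
$o{\left(L,F \right)} = \frac{37 + F}{2 L}$
$- o{\left(v{\left(-7,11 \right)},16 \right)} = - \frac{37 + 16}{2 \left(8 + 9 \left(-7\right)\right)} = - \frac{53}{2 \left(8 - 63\right)} = - \frac{53}{2 \left(-55\right)} = - \frac{\left(-1\right) 53}{2 \cdot 55} = \left(-1\right) \left(- \frac{53}{110}\right) = \frac{53}{110}$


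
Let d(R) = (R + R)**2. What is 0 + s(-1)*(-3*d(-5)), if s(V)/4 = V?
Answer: 1200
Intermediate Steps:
d(R) = 4*R**2 (d(R) = (2*R)**2 = 4*R**2)
s(V) = 4*V
0 + s(-1)*(-3*d(-5)) = 0 + (4*(-1))*(-12*(-5)**2) = 0 - (-12)*4*25 = 0 - (-12)*100 = 0 - 4*(-300) = 0 + 1200 = 1200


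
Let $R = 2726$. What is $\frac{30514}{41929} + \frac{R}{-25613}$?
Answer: $\frac{667256628}{1073927477} \approx 0.62132$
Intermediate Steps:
$\frac{30514}{41929} + \frac{R}{-25613} = \frac{30514}{41929} + \frac{2726}{-25613} = 30514 \cdot \frac{1}{41929} + 2726 \left(- \frac{1}{25613}\right) = \frac{30514}{41929} - \frac{2726}{25613} = \frac{667256628}{1073927477}$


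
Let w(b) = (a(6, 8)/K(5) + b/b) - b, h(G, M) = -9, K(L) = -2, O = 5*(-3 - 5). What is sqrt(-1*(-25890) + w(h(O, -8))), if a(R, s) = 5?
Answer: 3*sqrt(11510)/2 ≈ 160.93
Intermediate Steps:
O = -40 (O = 5*(-8) = -40)
w(b) = -3/2 - b (w(b) = (5/(-2) + b/b) - b = (5*(-1/2) + 1) - b = (-5/2 + 1) - b = -3/2 - b)
sqrt(-1*(-25890) + w(h(O, -8))) = sqrt(-1*(-25890) + (-3/2 - 1*(-9))) = sqrt(25890 + (-3/2 + 9)) = sqrt(25890 + 15/2) = sqrt(51795/2) = 3*sqrt(11510)/2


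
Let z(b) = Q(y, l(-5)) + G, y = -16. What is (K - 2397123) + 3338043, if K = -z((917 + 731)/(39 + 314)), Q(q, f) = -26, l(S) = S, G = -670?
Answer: 941616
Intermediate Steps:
z(b) = -696 (z(b) = -26 - 670 = -696)
K = 696 (K = -1*(-696) = 696)
(K - 2397123) + 3338043 = (696 - 2397123) + 3338043 = -2396427 + 3338043 = 941616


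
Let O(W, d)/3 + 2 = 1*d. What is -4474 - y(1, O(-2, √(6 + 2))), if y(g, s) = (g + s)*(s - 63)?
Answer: -4891 + 444*√2 ≈ -4263.1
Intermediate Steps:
O(W, d) = -6 + 3*d (O(W, d) = -6 + 3*(1*d) = -6 + 3*d)
y(g, s) = (-63 + s)*(g + s) (y(g, s) = (g + s)*(-63 + s) = (-63 + s)*(g + s))
-4474 - y(1, O(-2, √(6 + 2))) = -4474 - ((-6 + 3*√(6 + 2))² - 63*1 - 63*(-6 + 3*√(6 + 2)) + 1*(-6 + 3*√(6 + 2))) = -4474 - ((-6 + 3*√8)² - 63 - 63*(-6 + 3*√8) + 1*(-6 + 3*√8)) = -4474 - ((-6 + 3*(2*√2))² - 63 - 63*(-6 + 3*(2*√2)) + 1*(-6 + 3*(2*√2))) = -4474 - ((-6 + 6*√2)² - 63 - 63*(-6 + 6*√2) + 1*(-6 + 6*√2)) = -4474 - ((-6 + 6*√2)² - 63 + (378 - 378*√2) + (-6 + 6*√2)) = -4474 - (309 + (-6 + 6*√2)² - 372*√2) = -4474 + (-309 - (-6 + 6*√2)² + 372*√2) = -4783 - (-6 + 6*√2)² + 372*√2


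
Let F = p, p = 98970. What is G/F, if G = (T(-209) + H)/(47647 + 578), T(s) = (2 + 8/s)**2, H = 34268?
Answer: 83168256/11582328377125 ≈ 7.1806e-6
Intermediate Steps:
F = 98970
G = 499009536/702172075 (G = (4*(4 - 209)**2/(-209)**2 + 34268)/(47647 + 578) = (4*(1/43681)*(-205)**2 + 34268)/48225 = (4*(1/43681)*42025 + 34268)*(1/48225) = (168100/43681 + 34268)*(1/48225) = (1497028608/43681)*(1/48225) = 499009536/702172075 ≈ 0.71067)
G/F = (499009536/702172075)/98970 = (499009536/702172075)*(1/98970) = 83168256/11582328377125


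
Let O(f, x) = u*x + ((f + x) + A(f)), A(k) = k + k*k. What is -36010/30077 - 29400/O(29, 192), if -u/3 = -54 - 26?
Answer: -2582891510/1418762167 ≈ -1.8205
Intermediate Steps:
A(k) = k + k**2
u = 240 (u = -3*(-54 - 26) = -3*(-80) = 240)
O(f, x) = f + 241*x + f*(1 + f) (O(f, x) = 240*x + ((f + x) + f*(1 + f)) = 240*x + (f + x + f*(1 + f)) = f + 241*x + f*(1 + f))
-36010/30077 - 29400/O(29, 192) = -36010/30077 - 29400/(29 + 241*192 + 29*(1 + 29)) = -36010*1/30077 - 29400/(29 + 46272 + 29*30) = -36010/30077 - 29400/(29 + 46272 + 870) = -36010/30077 - 29400/47171 = -2582891510/1418762167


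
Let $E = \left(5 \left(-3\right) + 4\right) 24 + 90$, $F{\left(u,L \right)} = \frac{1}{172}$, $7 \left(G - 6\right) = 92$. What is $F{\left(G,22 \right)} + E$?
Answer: $- \frac{29927}{172} \approx -173.99$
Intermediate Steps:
$G = \frac{134}{7}$ ($G = 6 + \frac{1}{7} \cdot 92 = 6 + \frac{92}{7} = \frac{134}{7} \approx 19.143$)
$F{\left(u,L \right)} = \frac{1}{172}$
$E = -174$ ($E = \left(-15 + 4\right) 24 + 90 = \left(-11\right) 24 + 90 = -264 + 90 = -174$)
$F{\left(G,22 \right)} + E = \frac{1}{172} - 174 = - \frac{29927}{172}$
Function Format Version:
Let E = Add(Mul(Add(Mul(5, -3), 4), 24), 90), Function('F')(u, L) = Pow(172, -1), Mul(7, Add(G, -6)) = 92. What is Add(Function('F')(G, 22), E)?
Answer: Rational(-29927, 172) ≈ -173.99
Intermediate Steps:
G = Rational(134, 7) (G = Add(6, Mul(Rational(1, 7), 92)) = Add(6, Rational(92, 7)) = Rational(134, 7) ≈ 19.143)
Function('F')(u, L) = Rational(1, 172)
E = -174 (E = Add(Mul(Add(-15, 4), 24), 90) = Add(Mul(-11, 24), 90) = Add(-264, 90) = -174)
Add(Function('F')(G, 22), E) = Add(Rational(1, 172), -174) = Rational(-29927, 172)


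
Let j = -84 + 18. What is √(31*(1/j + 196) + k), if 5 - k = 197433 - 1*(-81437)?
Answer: I*√1188270930/66 ≈ 522.29*I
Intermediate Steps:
j = -66
k = -278865 (k = 5 - (197433 - 1*(-81437)) = 5 - (197433 + 81437) = 5 - 1*278870 = 5 - 278870 = -278865)
√(31*(1/j + 196) + k) = √(31*(1/(-66) + 196) - 278865) = √(31*(-1/66 + 196) - 278865) = √(31*(12935/66) - 278865) = √(400985/66 - 278865) = √(-18004105/66) = I*√1188270930/66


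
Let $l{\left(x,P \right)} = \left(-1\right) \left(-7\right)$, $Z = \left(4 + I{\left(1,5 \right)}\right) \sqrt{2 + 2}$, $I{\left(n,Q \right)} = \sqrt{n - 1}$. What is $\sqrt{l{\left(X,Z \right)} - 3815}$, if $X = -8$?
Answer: $4 i \sqrt{238} \approx 61.709 i$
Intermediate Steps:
$I{\left(n,Q \right)} = \sqrt{-1 + n}$
$Z = 8$ ($Z = \left(4 + \sqrt{-1 + 1}\right) \sqrt{2 + 2} = \left(4 + \sqrt{0}\right) \sqrt{4} = \left(4 + 0\right) 2 = 4 \cdot 2 = 8$)
$l{\left(x,P \right)} = 7$
$\sqrt{l{\left(X,Z \right)} - 3815} = \sqrt{7 - 3815} = \sqrt{-3808} = 4 i \sqrt{238}$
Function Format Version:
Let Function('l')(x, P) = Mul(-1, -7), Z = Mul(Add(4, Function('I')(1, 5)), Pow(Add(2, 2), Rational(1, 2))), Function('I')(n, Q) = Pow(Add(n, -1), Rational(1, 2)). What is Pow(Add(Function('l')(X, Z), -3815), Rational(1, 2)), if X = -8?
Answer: Mul(4, I, Pow(238, Rational(1, 2))) ≈ Mul(61.709, I)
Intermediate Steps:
Function('I')(n, Q) = Pow(Add(-1, n), Rational(1, 2))
Z = 8 (Z = Mul(Add(4, Pow(Add(-1, 1), Rational(1, 2))), Pow(Add(2, 2), Rational(1, 2))) = Mul(Add(4, Pow(0, Rational(1, 2))), Pow(4, Rational(1, 2))) = Mul(Add(4, 0), 2) = Mul(4, 2) = 8)
Function('l')(x, P) = 7
Pow(Add(Function('l')(X, Z), -3815), Rational(1, 2)) = Pow(Add(7, -3815), Rational(1, 2)) = Pow(-3808, Rational(1, 2)) = Mul(4, I, Pow(238, Rational(1, 2)))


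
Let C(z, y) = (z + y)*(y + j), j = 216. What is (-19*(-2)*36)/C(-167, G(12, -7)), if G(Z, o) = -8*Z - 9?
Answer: -57/1258 ≈ -0.045310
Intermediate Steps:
G(Z, o) = -9 - 8*Z
C(z, y) = (216 + y)*(y + z) (C(z, y) = (z + y)*(y + 216) = (y + z)*(216 + y) = (216 + y)*(y + z))
(-19*(-2)*36)/C(-167, G(12, -7)) = (-19*(-2)*36)/((-9 - 8*12)**2 + 216*(-9 - 8*12) + 216*(-167) + (-9 - 8*12)*(-167)) = (38*36)/((-9 - 96)**2 + 216*(-9 - 96) - 36072 + (-9 - 96)*(-167)) = 1368/((-105)**2 + 216*(-105) - 36072 - 105*(-167)) = 1368/(11025 - 22680 - 36072 + 17535) = 1368/(-30192) = 1368*(-1/30192) = -57/1258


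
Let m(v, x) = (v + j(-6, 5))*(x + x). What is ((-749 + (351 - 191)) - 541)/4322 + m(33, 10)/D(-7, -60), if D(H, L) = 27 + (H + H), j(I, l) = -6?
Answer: 1159595/28093 ≈ 41.277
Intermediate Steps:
m(v, x) = 2*x*(-6 + v) (m(v, x) = (v - 6)*(x + x) = (-6 + v)*(2*x) = 2*x*(-6 + v))
D(H, L) = 27 + 2*H
((-749 + (351 - 191)) - 541)/4322 + m(33, 10)/D(-7, -60) = ((-749 + (351 - 191)) - 541)/4322 + (2*10*(-6 + 33))/(27 + 2*(-7)) = ((-749 + 160) - 541)*(1/4322) + (2*10*27)/(27 - 14) = (-589 - 541)*(1/4322) + 540/13 = -1130*1/4322 + 540*(1/13) = -565/2161 + 540/13 = 1159595/28093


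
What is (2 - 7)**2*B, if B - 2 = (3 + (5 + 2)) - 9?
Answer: 75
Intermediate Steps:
B = 3 (B = 2 + ((3 + (5 + 2)) - 9) = 2 + ((3 + 7) - 9) = 2 + (10 - 9) = 2 + 1 = 3)
(2 - 7)**2*B = (2 - 7)**2*3 = (-5)**2*3 = 25*3 = 75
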